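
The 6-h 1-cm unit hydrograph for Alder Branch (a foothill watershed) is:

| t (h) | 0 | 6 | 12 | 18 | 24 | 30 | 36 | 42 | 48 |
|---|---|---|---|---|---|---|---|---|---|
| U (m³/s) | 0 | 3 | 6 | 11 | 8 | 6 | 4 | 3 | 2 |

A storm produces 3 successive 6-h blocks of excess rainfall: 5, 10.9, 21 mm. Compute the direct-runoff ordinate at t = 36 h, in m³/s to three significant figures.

Q ≈ 25.3 m³/s

By discrete convolution, Q_j = Σ (P_i / 10 mm) · U_{j−i}.
At t = 36 h (j=6): Q = (5/10)·4 + (10.9/10)·6 + (21/10)·8 = 25.3 m³/s.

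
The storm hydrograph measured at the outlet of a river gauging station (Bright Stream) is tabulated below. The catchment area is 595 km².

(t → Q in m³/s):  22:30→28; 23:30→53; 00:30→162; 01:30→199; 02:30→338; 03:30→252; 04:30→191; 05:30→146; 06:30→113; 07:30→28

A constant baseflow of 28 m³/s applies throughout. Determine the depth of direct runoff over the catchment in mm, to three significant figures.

Direct runoff: 0.0, 25.0, 134.0, 171.0, 310.0, 224.0, 163.0, 118.0, 85.0, 0.0 m³/s; ΣQ_DR = 1230 m³/s.
V = ΣQ_DR · Δt = 1230 × 3600 s = 4.428 × 10^6 m³.
Over A = 595 km², depth = V / A = 7.44 mm.

d ≈ 7.44 mm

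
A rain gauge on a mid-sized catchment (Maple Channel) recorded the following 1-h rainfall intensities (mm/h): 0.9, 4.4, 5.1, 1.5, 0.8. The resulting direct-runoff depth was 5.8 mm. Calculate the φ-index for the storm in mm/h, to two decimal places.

Only the 2 blocks with intensity above φ contribute runoff: 4.4, 5.1 mm/h.
Σ(I−φ)·Δt = d  ⇒  (4.4+5.1 − 2φ)·1 = 5.8
φ = (9.500 − 5.8/1) / 2 = 1.85 mm/h.

φ ≈ 1.85 mm/h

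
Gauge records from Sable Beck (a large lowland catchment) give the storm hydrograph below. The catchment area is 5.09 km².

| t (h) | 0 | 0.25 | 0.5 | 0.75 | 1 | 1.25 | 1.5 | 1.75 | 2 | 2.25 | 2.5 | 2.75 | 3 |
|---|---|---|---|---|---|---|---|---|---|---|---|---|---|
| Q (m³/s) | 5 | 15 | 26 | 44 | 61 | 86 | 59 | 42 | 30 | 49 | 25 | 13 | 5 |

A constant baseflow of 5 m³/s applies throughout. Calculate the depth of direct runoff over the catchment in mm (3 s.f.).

Direct runoff: 0.0, 10.0, 21.0, 39.0, 56.0, 81.0, 54.0, 37.0, 25.0, 44.0, 20.0, 8.0, 0.0 m³/s; ΣQ_DR = 395.0 m³/s.
V = ΣQ_DR · Δt = 395.0 × 900 s = 3.555 × 10^5 m³.
Over A = 5.09 km², depth = V / A = 69.8 mm.

d ≈ 69.8 mm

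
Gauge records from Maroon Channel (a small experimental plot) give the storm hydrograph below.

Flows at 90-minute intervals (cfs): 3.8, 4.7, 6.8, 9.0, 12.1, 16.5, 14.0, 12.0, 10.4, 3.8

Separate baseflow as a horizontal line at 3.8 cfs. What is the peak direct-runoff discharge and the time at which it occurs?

Q_p = 12.7 cfs at t = 7.5 h

Subtracting baseflow gives direct-runoff ordinates: 0.0, 0.9, 3.0, 5.2, 8.3, 12.7, 10.2, 8.2, 6.6, 0.0 cfs.
The maximum is 12.7 cfs, occurring at the reading for t = 7.5 h.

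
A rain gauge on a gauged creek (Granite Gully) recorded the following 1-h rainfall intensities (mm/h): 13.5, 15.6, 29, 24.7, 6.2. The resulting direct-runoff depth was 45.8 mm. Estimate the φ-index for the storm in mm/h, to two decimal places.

φ ≈ 9.25 mm/h

Only the 4 blocks with intensity above φ contribute runoff: 13.5, 15.6, 29, 24.7 mm/h.
Σ(I−φ)·Δt = d  ⇒  (13.5+15.6+29+24.7 − 4φ)·1 = 45.8
φ = (82.80 − 45.8/1) / 4 = 9.25 mm/h.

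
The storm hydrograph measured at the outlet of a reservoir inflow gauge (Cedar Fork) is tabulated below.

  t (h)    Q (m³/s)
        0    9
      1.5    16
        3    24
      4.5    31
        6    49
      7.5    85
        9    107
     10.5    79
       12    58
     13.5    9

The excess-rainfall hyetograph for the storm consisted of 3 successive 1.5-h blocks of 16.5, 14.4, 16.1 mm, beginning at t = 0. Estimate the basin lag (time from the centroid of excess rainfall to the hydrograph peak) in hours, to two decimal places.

Centroid of excess rainfall: t_c = Σ P_i·t̄_i / ΣP_i = 2.2372 h (block centres at 0.75, 2.25, 3.75 h).
Hydrograph peak occurs at t = 9 h, so basin lag t_L = 9 − 2.2372 = 6.76 h.

t_L ≈ 6.76 h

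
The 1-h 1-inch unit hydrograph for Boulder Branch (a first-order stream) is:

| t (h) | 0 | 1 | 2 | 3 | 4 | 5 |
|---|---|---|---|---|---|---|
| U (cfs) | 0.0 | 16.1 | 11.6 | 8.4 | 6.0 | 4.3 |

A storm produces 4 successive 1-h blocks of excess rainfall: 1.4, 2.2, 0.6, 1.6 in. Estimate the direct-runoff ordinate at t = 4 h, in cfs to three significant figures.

By discrete convolution, Q_j = Σ (P_i / 1 in) · U_{j−i}.
At t = 4 h (j=4): Q = (1.4/1)·6.0 + (2.2/1)·8.4 + (0.6/1)·11.6 + (1.6/1)·16.1 = 59.6 cfs.

Q ≈ 59.6 cfs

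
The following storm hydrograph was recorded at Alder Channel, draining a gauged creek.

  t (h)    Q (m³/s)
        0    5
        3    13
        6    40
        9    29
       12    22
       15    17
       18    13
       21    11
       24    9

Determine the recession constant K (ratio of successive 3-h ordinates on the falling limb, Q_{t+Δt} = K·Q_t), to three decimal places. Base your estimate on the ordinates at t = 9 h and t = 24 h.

K ≈ 0.791

Using the recession-limb readings at t = 9 h and t = 24 h: Q falls from 29 to 9 m³/s over 5 intervals.
K = (Q₂/Q₁)^(1/5) = (9/29)^(1/5) = 0.791.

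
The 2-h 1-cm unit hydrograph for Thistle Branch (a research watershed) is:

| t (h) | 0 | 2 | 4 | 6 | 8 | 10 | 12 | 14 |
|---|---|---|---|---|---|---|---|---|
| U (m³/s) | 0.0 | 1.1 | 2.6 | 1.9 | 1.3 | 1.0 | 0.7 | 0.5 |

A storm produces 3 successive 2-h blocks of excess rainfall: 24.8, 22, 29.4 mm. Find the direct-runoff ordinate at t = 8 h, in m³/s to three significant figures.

Q ≈ 15.0 m³/s

By discrete convolution, Q_j = Σ (P_i / 10 mm) · U_{j−i}.
At t = 8 h (j=4): Q = (24.8/10)·1.3 + (22/10)·1.9 + (29.4/10)·2.6 = 15.0 m³/s.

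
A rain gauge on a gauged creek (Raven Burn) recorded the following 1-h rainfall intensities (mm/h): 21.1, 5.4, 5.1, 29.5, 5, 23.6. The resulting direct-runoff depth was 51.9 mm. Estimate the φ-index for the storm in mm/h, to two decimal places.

Only the 3 blocks with intensity above φ contribute runoff: 21.1, 29.5, 23.6 mm/h.
Σ(I−φ)·Δt = d  ⇒  (21.1+29.5+23.6 − 3φ)·1 = 51.9
φ = (74.20 − 51.9/1) / 3 = 7.43 mm/h.

φ ≈ 7.43 mm/h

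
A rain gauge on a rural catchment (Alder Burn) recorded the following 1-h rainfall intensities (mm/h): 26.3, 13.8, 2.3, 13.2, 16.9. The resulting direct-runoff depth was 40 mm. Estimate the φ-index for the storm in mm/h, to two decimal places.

φ ≈ 7.55 mm/h

Only the 4 blocks with intensity above φ contribute runoff: 26.3, 13.8, 13.2, 16.9 mm/h.
Σ(I−φ)·Δt = d  ⇒  (26.3+13.8+13.2+16.9 − 4φ)·1 = 40
φ = (70.20 − 40/1) / 4 = 7.55 mm/h.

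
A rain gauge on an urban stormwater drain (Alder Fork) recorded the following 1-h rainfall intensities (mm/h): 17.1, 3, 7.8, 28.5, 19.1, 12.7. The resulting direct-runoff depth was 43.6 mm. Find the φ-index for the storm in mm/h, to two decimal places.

φ ≈ 8.45 mm/h

Only the 4 blocks with intensity above φ contribute runoff: 17.1, 28.5, 19.1, 12.7 mm/h.
Σ(I−φ)·Δt = d  ⇒  (17.1+28.5+19.1+12.7 − 4φ)·1 = 43.6
φ = (77.40 − 43.6/1) / 4 = 8.45 mm/h.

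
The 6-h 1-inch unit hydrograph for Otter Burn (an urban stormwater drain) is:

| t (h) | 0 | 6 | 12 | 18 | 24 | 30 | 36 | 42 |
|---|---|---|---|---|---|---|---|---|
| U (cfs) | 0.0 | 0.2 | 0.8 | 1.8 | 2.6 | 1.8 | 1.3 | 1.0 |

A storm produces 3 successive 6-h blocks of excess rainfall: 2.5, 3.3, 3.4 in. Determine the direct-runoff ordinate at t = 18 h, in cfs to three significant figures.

By discrete convolution, Q_j = Σ (P_i / 1 in) · U_{j−i}.
At t = 18 h (j=3): Q = (2.5/1)·1.8 + (3.3/1)·0.8 + (3.4/1)·0.2 = 7.82 cfs.

Q ≈ 7.82 cfs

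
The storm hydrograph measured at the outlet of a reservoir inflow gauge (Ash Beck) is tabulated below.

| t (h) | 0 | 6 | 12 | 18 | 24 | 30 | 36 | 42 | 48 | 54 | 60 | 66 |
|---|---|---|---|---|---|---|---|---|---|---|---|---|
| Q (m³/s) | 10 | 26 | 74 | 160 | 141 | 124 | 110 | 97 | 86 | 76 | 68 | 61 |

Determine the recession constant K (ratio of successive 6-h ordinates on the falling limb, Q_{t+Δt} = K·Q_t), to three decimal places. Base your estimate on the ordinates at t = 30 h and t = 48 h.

Using the recession-limb readings at t = 30 h and t = 48 h: Q falls from 124 to 86 m³/s over 3 intervals.
K = (Q₂/Q₁)^(1/3) = (86/124)^(1/3) = 0.885.

K ≈ 0.885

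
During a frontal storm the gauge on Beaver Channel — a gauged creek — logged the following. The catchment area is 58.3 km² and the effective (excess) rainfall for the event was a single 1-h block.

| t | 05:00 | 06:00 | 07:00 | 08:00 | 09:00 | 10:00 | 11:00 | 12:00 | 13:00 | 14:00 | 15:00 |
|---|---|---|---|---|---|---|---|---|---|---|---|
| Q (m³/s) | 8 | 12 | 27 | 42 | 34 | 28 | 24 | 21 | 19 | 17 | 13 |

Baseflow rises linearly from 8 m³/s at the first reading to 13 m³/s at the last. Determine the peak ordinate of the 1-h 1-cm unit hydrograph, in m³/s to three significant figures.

U_p ≈ 40.6 m³/s

Direct runoff: 0.00, 3.50, 18.00, 32.50, 24.00, 17.50, 13.00, 9.50, 7.00, 4.50, 0.00 m³/s; ΣQ_DR = 129.5 m³/s, peak = 32.50 m³/s.
Runoff depth d = ΣQ_DR·Δt / A = 129.5 × 3600 / (58.3 km²) = 7.997 mm.
The 1-cm UH is the DRH scaled by (10 mm)/d, so U_p = 32.50 × 10/7.997 = 40.6 m³/s.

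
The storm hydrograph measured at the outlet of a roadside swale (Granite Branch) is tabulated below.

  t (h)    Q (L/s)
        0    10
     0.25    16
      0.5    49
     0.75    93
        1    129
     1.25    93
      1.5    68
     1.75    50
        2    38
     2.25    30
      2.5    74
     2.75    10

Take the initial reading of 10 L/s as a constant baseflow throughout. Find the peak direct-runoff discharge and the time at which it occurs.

Subtracting baseflow gives direct-runoff ordinates: 0.0, 6.0, 39.0, 83.0, 119.0, 83.0, 58.0, 40.0, 28.0, 20.0, 64.0, 0.0 L/s.
The maximum is 119.0 L/s, occurring at the reading for t = 1 h.

Q_p = 119.0 L/s at t = 1 h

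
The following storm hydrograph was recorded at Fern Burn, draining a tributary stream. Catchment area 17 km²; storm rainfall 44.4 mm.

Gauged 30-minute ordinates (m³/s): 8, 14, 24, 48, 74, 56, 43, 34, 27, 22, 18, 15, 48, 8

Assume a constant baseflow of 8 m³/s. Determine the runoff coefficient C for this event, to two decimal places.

C ≈ 0.78

ΣQ_DR = 327.0 m³/s; V = ΣQ_DR·Δt = 5.886 × 10^5 m³.
Runoff depth d = V / A = 34.62 mm.
C = d / P = 34.62 / 44.4 = 0.78.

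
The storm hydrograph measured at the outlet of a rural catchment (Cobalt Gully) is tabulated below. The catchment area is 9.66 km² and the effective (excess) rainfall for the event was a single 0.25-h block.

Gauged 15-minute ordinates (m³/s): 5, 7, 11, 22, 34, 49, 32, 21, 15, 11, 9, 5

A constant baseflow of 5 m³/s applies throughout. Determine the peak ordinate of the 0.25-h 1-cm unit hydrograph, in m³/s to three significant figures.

U_p ≈ 29.3 m³/s

Direct runoff: 0.0, 2.0, 6.0, 17.0, 29.0, 44.0, 27.0, 16.0, 10.0, 6.0, 4.0, 0.0 m³/s; ΣQ_DR = 161.0 m³/s, peak = 44.0 m³/s.
Runoff depth d = ΣQ_DR·Δt / A = 161.0 × 900 / (9.66 km²) = 15.00 mm.
The 1-cm UH is the DRH scaled by (10 mm)/d, so U_p = 44.0 × 10/15.00 = 29.3 m³/s.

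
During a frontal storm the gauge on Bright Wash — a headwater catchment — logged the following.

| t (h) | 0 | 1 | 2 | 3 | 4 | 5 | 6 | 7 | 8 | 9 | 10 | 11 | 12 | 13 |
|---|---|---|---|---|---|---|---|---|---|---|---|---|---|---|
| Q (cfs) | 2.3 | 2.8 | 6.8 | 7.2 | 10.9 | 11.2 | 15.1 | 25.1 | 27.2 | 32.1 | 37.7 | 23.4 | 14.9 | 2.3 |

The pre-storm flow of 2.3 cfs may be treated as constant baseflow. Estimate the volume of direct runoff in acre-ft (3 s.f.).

V ≈ 15.4 acre-ft

Direct-runoff ordinates (Q − Q_b): 0.0, 0.5, 4.5, 4.9, 8.6, 8.9, 12.8, 22.8, 24.9, 29.8, 35.4, 21.1, 12.6, 0.0 cfs.
ΣQ_DR = 186.8 cfs.
With Δt = 1 h = 3600 s, V = ΣQ_DR · Δt = 186.8 × 3600 = 6.72 × 10^5 ft³ = 15.4 acre-ft.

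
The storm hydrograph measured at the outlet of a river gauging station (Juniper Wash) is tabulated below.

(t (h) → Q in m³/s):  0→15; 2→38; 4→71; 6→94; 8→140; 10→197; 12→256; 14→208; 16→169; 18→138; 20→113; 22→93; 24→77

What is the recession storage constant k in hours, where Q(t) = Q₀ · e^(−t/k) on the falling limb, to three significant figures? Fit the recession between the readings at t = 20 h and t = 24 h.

On the falling limb, Q drops from 113 to 77 m³/s between t = 20 h and t = 24 h (Δt = 4 h).
k = −Δt / ln(Q₂/Q₁) = −4 / ln(77/113) = 10.4 h.

k ≈ 10.4 h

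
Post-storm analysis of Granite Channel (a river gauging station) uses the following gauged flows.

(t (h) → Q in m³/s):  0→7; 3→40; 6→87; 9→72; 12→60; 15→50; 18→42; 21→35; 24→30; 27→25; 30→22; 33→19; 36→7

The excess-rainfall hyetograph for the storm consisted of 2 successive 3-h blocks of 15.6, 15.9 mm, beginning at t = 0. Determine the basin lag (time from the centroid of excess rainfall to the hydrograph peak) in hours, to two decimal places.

Centroid of excess rainfall: t_c = Σ P_i·t̄_i / ΣP_i = 3.0143 h (block centres at 1.5, 4.5 h).
Hydrograph peak occurs at t = 6 h, so basin lag t_L = 6 − 3.0143 = 2.99 h.

t_L ≈ 2.99 h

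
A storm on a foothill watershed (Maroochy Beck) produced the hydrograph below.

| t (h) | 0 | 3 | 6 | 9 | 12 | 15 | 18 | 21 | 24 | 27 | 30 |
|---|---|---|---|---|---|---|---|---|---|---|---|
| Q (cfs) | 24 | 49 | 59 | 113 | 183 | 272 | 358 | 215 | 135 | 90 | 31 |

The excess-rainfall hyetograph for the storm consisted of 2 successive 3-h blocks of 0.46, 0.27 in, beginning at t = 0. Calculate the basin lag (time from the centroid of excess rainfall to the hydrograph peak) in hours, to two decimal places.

Centroid of excess rainfall: t_c = Σ P_i·t̄_i / ΣP_i = 2.6096 h (block centres at 1.5, 4.5 h).
Hydrograph peak occurs at t = 18 h, so basin lag t_L = 18 − 2.6096 = 15.39 h.

t_L ≈ 15.39 h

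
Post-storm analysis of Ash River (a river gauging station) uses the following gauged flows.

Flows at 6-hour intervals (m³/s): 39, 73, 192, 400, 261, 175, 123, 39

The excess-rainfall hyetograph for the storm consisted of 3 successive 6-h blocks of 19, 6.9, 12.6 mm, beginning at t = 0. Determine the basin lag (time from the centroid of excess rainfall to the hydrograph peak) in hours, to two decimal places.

t_L ≈ 10.00 h

Centroid of excess rainfall: t_c = Σ P_i·t̄_i / ΣP_i = 8.0026 h (block centres at 3, 9, 15 h).
Hydrograph peak occurs at t = 18 h, so basin lag t_L = 18 − 8.0026 = 10.00 h.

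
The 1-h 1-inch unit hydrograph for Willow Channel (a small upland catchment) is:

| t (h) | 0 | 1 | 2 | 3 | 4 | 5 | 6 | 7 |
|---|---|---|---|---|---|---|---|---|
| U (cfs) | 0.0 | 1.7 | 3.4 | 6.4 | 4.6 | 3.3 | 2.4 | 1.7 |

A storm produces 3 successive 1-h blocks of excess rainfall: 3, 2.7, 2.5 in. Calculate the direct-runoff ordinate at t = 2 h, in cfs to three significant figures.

Q ≈ 14.8 cfs

By discrete convolution, Q_j = Σ (P_i / 1 in) · U_{j−i}.
At t = 2 h (j=2): Q = (3/1)·3.4 + (2.7/1)·1.7 + (2.5/1)·0.0 = 14.8 cfs.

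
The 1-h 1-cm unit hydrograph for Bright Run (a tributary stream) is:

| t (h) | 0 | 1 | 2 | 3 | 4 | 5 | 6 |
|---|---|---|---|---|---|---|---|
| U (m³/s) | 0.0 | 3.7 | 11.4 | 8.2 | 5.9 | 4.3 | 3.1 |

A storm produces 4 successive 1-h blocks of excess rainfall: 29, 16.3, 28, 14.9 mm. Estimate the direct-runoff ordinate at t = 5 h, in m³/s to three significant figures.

Q ≈ 62.0 m³/s

By discrete convolution, Q_j = Σ (P_i / 10 mm) · U_{j−i}.
At t = 5 h (j=5): Q = (29/10)·4.3 + (16.3/10)·5.9 + (28/10)·8.2 + (14.9/10)·11.4 = 62.0 m³/s.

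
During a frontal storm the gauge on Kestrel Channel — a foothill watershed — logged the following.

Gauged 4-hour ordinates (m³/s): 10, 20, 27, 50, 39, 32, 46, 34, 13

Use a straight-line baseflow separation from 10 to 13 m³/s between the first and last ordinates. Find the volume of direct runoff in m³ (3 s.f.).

V ≈ 2.41 × 10^6 m³

Direct-runoff ordinates (Q − Q_b): 0.00, 9.62, 16.25, 38.88, 27.50, 20.12, 33.75, 21.38, 0.00 m³/s.
ΣQ_DR = 167.5 m³/s.
With Δt = 4 h = 14400 s, V = ΣQ_DR · Δt = 167.5 × 14400 = 2.41 × 10^6 m³.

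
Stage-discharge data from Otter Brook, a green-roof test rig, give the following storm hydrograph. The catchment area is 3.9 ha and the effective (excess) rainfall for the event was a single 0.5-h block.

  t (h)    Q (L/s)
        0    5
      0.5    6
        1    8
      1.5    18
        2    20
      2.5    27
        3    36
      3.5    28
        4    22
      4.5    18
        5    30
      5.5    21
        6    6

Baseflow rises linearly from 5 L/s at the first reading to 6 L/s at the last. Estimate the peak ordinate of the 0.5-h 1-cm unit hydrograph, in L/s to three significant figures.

U_p ≈ 38.1 L/s

Direct runoff: 0.00, 0.92, 2.83, 12.75, 14.67, 21.58, 30.50, 22.42, 16.33, 12.25, 24.17, 15.08, 0.00 L/s; ΣQ_DR = 173.5 L/s, peak = 30.50 L/s.
Runoff depth d = ΣQ_DR·Δt / A = 173.5 × 1800 / (3.9 ha) = 8.008 mm.
The 1-cm UH is the DRH scaled by (10 mm)/d, so U_p = 30.50 × 10/8.008 = 38.1 L/s.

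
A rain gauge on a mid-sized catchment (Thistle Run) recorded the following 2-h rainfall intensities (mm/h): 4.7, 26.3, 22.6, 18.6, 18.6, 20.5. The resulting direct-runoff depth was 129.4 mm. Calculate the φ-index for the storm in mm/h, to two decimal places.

Only the 5 blocks with intensity above φ contribute runoff: 26.3, 22.6, 18.6, 18.6, 20.5 mm/h.
Σ(I−φ)·Δt = d  ⇒  (26.3+22.6+18.6+18.6+20.5 − 5φ)·2 = 129.4
φ = (106.6 − 129.4/2) / 5 = 8.38 mm/h.

φ ≈ 8.38 mm/h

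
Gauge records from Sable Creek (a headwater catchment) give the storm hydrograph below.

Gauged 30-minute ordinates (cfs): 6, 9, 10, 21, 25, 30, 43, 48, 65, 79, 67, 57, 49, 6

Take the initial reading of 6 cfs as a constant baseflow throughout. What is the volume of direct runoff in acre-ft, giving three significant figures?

V ≈ 17.8 acre-ft

Direct-runoff ordinates (Q − Q_b): 0.0, 3.0, 4.0, 15.0, 19.0, 24.0, 37.0, 42.0, 59.0, 73.0, 61.0, 51.0, 43.0, 0.0 cfs.
ΣQ_DR = 431.0 cfs.
With Δt = 0.5 h = 1800 s, V = ΣQ_DR · Δt = 431.0 × 1800 = 7.76 × 10^5 ft³ = 17.8 acre-ft.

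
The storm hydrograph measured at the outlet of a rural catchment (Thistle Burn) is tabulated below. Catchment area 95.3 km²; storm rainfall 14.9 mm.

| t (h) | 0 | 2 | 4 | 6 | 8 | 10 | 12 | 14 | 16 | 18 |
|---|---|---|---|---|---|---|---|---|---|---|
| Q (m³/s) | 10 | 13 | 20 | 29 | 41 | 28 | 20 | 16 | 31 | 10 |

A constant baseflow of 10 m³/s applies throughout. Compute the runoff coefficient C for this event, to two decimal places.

ΣQ_DR = 118.0 m³/s; V = ΣQ_DR·Δt = 8.496 × 10^5 m³.
Runoff depth d = V / A = 8.915 mm.
C = d / P = 8.915 / 14.9 = 0.60.

C ≈ 0.60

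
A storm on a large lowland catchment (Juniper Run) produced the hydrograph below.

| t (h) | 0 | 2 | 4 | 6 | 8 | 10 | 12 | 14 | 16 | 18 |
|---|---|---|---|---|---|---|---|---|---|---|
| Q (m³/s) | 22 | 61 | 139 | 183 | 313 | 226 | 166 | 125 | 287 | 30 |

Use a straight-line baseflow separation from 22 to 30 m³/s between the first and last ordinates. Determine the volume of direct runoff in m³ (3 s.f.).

Direct-runoff ordinates (Q − Q_b): 0.00, 38.11, 115.22, 158.33, 287.44, 199.56, 138.67, 96.78, 257.89, 0.00 m³/s.
ΣQ_DR = 1292 m³/s.
With Δt = 2 h = 7200 s, V = ΣQ_DR · Δt = 1292 × 7200 = 9.30 × 10^6 m³.

V ≈ 9.30 × 10^6 m³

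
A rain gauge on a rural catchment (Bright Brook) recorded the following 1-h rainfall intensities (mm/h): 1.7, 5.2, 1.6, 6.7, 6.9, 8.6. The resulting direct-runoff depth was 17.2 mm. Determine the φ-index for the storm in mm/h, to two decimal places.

Only the 4 blocks with intensity above φ contribute runoff: 5.2, 6.7, 6.9, 8.6 mm/h.
Σ(I−φ)·Δt = d  ⇒  (5.2+6.7+6.9+8.6 − 4φ)·1 = 17.2
φ = (27.40 − 17.2/1) / 4 = 2.55 mm/h.

φ ≈ 2.55 mm/h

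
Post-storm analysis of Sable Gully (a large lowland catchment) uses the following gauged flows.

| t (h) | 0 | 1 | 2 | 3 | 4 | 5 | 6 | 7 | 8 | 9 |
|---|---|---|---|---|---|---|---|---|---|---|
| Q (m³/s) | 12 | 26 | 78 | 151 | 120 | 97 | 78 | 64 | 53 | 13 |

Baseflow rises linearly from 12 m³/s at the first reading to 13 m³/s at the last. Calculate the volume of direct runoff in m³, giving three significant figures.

Direct-runoff ordinates (Q − Q_b): 0.00, 13.89, 65.78, 138.67, 107.56, 84.44, 65.33, 51.22, 40.11, 0.00 m³/s.
ΣQ_DR = 567.0 m³/s.
With Δt = 1 h = 3600 s, V = ΣQ_DR · Δt = 567.0 × 3600 = 2.04 × 10^6 m³.

V ≈ 2.04 × 10^6 m³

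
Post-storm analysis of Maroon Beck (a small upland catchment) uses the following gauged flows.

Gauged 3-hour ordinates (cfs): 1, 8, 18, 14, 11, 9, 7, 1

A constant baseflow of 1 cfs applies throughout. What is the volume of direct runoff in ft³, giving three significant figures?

V ≈ 6.59 × 10^5 ft³

Direct-runoff ordinates (Q − Q_b): 0.0, 7.0, 17.0, 13.0, 10.0, 8.0, 6.0, 0.0 cfs.
ΣQ_DR = 61.00 cfs.
With Δt = 3 h = 10800 s, V = ΣQ_DR · Δt = 61.00 × 10800 = 6.59 × 10^5 ft³.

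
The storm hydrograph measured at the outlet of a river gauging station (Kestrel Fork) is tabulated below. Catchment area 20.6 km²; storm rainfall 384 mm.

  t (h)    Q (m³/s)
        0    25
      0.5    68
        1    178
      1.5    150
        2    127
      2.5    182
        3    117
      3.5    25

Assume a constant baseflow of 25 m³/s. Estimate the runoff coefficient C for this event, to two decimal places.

ΣQ_DR = 672.0 m³/s; V = ΣQ_DR·Δt = 1.210 × 10^6 m³.
Runoff depth d = V / A = 58.72 mm.
C = d / P = 58.72 / 384 = 0.15.

C ≈ 0.15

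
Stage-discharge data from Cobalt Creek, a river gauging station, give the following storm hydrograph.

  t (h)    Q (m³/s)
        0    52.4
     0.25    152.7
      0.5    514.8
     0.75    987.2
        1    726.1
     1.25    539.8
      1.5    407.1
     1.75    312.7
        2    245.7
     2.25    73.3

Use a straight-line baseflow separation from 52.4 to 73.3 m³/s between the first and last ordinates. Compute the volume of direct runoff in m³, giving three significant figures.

V ≈ 3.04 × 10^6 m³

Direct-runoff ordinates (Q − Q_b): 0.00, 97.98, 457.76, 927.83, 664.41, 475.79, 340.77, 244.04, 174.72, 0.00 m³/s.
ΣQ_DR = 3383 m³/s.
With Δt = 0.25 h = 900 s, V = ΣQ_DR · Δt = 3383 × 900 = 3.04 × 10^6 m³.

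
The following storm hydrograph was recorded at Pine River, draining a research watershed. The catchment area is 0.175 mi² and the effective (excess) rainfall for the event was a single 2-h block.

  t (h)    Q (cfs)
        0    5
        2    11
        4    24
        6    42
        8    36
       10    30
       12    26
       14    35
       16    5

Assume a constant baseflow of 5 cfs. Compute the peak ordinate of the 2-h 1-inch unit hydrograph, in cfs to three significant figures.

U_p ≈ 12.4 cfs

Direct runoff: 0.0, 6.0, 19.0, 37.0, 31.0, 25.0, 21.0, 30.0, 0.0 cfs; ΣQ_DR = 169.0 cfs, peak = 37.0 cfs.
Runoff depth d = ΣQ_DR·Δt / A = 169.0 × 7200 / (0.175 mi²) = 2.993 in.
The 1-inch UH is the DRH scaled by (1 in)/d, so U_p = 37.0 × 1/2.993 = 12.4 cfs.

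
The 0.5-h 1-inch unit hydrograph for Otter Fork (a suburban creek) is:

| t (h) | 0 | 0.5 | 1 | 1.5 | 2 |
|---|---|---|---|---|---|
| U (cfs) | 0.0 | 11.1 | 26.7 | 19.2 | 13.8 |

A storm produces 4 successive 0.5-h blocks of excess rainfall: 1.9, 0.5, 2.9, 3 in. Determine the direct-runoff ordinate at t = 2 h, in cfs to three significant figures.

By discrete convolution, Q_j = Σ (P_i / 1 in) · U_{j−i}.
At t = 2 h (j=4): Q = (1.9/1)·13.8 + (0.5/1)·19.2 + (2.9/1)·26.7 + (3/1)·11.1 = 147 cfs.

Q ≈ 147 cfs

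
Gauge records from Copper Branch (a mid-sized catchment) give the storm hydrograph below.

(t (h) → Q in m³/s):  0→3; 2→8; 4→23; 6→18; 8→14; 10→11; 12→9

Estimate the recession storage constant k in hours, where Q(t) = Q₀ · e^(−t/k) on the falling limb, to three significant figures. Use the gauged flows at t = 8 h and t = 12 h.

k ≈ 9.05 h

On the falling limb, Q drops from 14 to 9 m³/s between t = 8 h and t = 12 h (Δt = 4 h).
k = −Δt / ln(Q₂/Q₁) = −4 / ln(9/14) = 9.05 h.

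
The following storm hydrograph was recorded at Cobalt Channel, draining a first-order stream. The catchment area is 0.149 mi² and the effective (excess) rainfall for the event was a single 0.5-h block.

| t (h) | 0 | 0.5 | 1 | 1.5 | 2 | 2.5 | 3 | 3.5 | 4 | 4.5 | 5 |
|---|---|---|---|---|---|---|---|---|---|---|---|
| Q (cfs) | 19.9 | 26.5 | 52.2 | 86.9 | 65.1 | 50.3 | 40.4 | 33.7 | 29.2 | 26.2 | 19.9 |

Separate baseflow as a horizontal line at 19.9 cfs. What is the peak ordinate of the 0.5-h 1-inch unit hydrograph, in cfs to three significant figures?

Direct runoff: 0.0, 6.6, 32.3, 67.0, 45.2, 30.4, 20.5, 13.8, 9.3, 6.3, 0.0 cfs; ΣQ_DR = 231.4 cfs, peak = 67.0 cfs.
Runoff depth d = ΣQ_DR·Δt / A = 231.4 × 1800 / (0.149 mi²) = 1.203 in.
The 1-inch UH is the DRH scaled by (1 in)/d, so U_p = 67.0 × 1/1.203 = 55.7 cfs.

U_p ≈ 55.7 cfs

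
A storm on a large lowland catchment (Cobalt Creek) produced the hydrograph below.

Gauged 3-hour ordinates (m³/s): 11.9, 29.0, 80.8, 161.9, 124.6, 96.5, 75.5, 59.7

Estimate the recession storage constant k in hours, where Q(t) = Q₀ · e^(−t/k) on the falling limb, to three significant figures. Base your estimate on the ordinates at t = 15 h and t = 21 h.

k ≈ 12.5 h

On the falling limb, Q drops from 96.5 to 59.7 m³/s between t = 15 h and t = 21 h (Δt = 6 h).
k = −Δt / ln(Q₂/Q₁) = −6 / ln(59.7/96.5) = 12.5 h.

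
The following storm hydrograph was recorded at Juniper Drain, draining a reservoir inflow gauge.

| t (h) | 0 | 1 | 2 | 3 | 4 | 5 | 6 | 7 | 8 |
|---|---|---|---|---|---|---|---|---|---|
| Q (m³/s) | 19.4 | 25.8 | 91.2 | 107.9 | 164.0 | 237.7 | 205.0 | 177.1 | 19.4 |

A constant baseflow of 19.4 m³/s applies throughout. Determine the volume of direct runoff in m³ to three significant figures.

Direct-runoff ordinates (Q − Q_b): 0.0, 6.4, 71.8, 88.5, 144.6, 218.3, 185.6, 157.7, 0.0 m³/s.
ΣQ_DR = 872.9 m³/s.
With Δt = 1 h = 3600 s, V = ΣQ_DR · Δt = 872.9 × 3600 = 3.14 × 10^6 m³.

V ≈ 3.14 × 10^6 m³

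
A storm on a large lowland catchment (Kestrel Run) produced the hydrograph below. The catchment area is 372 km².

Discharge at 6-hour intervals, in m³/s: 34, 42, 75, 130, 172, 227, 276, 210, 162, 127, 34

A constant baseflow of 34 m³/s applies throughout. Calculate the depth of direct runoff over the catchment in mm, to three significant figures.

d ≈ 64.7 mm

Direct runoff: 0.0, 8.0, 41.0, 96.0, 138.0, 193.0, 242.0, 176.0, 128.0, 93.0, 0.0 m³/s; ΣQ_DR = 1115 m³/s.
V = ΣQ_DR · Δt = 1115 × 21600 s = 2.408 × 10^7 m³.
Over A = 372 km², depth = V / A = 64.7 mm.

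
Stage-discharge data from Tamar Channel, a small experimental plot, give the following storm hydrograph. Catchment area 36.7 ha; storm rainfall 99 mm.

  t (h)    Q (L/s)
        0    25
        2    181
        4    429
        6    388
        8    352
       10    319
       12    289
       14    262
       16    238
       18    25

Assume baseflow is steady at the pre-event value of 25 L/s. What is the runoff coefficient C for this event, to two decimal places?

ΣQ_DR = 2258 L/s; V = ΣQ_DR·Δt = 1.626 × 10^7 L.
Runoff depth d = V / A = 44.30 mm.
C = d / P = 44.30 / 99 = 0.45.

C ≈ 0.45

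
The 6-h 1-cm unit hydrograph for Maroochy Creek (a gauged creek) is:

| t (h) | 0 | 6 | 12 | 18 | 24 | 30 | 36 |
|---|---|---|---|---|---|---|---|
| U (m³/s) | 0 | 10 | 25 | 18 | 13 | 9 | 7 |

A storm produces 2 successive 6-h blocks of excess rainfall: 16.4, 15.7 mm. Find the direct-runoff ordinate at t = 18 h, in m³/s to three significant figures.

By discrete convolution, Q_j = Σ (P_i / 10 mm) · U_{j−i}.
At t = 18 h (j=3): Q = (16.4/10)·18 + (15.7/10)·25 = 68.8 m³/s.

Q ≈ 68.8 m³/s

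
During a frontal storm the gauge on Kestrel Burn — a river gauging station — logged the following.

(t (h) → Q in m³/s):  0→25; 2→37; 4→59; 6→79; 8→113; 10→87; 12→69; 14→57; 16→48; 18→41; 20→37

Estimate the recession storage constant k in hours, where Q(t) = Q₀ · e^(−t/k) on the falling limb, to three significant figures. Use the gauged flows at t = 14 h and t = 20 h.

k ≈ 13.9 h

On the falling limb, Q drops from 57 to 37 m³/s between t = 14 h and t = 20 h (Δt = 6 h).
k = −Δt / ln(Q₂/Q₁) = −6 / ln(37/57) = 13.9 h.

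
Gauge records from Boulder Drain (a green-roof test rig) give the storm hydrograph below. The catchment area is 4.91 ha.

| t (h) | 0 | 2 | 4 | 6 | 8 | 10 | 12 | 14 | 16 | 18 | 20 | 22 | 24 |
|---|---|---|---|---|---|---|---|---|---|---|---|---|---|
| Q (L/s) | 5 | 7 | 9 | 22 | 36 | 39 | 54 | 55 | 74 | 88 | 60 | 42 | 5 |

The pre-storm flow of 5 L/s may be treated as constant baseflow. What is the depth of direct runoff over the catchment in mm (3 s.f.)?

d ≈ 63.2 mm

Direct runoff: 0.0, 2.0, 4.0, 17.0, 31.0, 34.0, 49.0, 50.0, 69.0, 83.0, 55.0, 37.0, 0.0 L/s; ΣQ_DR = 431.0 L/s.
V = ΣQ_DR · Δt = 431.0 × 7200 s = 3.103 × 10^6 L.
Over A = 4.91 ha, depth = V / A = 63.2 mm.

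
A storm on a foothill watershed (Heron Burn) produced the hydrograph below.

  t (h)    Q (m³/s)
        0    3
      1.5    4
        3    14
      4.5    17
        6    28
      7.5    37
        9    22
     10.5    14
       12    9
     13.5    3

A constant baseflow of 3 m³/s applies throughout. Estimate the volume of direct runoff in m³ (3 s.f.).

V ≈ 6.53 × 10^5 m³

Direct-runoff ordinates (Q − Q_b): 0.0, 1.0, 11.0, 14.0, 25.0, 34.0, 19.0, 11.0, 6.0, 0.0 m³/s.
ΣQ_DR = 121.0 m³/s.
With Δt = 1.5 h = 5400 s, V = ΣQ_DR · Δt = 121.0 × 5400 = 6.53 × 10^5 m³.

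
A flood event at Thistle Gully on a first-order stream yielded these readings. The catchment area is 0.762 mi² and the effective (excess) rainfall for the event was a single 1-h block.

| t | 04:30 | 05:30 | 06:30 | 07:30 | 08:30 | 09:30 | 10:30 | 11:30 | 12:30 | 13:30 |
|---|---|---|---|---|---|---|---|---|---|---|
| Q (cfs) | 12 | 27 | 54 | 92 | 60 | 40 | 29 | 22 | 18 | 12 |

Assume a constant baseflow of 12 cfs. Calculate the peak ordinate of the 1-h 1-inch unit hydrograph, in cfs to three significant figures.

U_p ≈ 160 cfs

Direct runoff: 0.0, 15.0, 42.0, 80.0, 48.0, 28.0, 17.0, 10.0, 6.0, 0.0 cfs; ΣQ_DR = 246.0 cfs, peak = 80.0 cfs.
Runoff depth d = ΣQ_DR·Δt / A = 246.0 × 3600 / (0.762 mi²) = 0.5003 in.
The 1-inch UH is the DRH scaled by (1 in)/d, so U_p = 80.0 × 1/0.5003 = 160 cfs.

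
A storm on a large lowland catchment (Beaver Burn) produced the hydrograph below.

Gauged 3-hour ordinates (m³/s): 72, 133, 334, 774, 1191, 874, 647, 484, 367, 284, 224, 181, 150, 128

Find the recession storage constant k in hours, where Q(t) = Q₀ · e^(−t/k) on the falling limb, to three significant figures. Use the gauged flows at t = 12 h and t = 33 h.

k ≈ 11.1 h

On the falling limb, Q drops from 1191 to 181 m³/s between t = 12 h and t = 33 h (Δt = 21 h).
k = −Δt / ln(Q₂/Q₁) = −21 / ln(181/1191) = 11.1 h.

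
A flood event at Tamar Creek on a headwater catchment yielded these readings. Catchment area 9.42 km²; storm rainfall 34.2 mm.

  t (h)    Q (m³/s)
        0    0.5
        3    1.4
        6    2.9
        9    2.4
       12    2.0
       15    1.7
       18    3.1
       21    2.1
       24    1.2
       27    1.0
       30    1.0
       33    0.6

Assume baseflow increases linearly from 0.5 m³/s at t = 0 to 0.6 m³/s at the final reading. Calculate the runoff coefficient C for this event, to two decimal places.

ΣQ_DR = 13.30 m³/s; V = ΣQ_DR·Δt = 1.436 × 10^5 m³.
Runoff depth d = V / A = 15.25 mm.
C = d / P = 15.25 / 34.2 = 0.45.

C ≈ 0.45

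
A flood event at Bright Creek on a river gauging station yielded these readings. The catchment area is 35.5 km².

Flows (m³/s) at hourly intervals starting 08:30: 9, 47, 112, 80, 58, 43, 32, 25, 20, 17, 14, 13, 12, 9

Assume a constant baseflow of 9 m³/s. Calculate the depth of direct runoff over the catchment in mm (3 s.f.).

d ≈ 37.0 mm

Direct runoff: 0.0, 38.0, 103.0, 71.0, 49.0, 34.0, 23.0, 16.0, 11.0, 8.0, 5.0, 4.0, 3.0, 0.0 m³/s; ΣQ_DR = 365.0 m³/s.
V = ΣQ_DR · Δt = 365.0 × 3600 s = 1.314 × 10^6 m³.
Over A = 35.5 km², depth = V / A = 37.0 mm.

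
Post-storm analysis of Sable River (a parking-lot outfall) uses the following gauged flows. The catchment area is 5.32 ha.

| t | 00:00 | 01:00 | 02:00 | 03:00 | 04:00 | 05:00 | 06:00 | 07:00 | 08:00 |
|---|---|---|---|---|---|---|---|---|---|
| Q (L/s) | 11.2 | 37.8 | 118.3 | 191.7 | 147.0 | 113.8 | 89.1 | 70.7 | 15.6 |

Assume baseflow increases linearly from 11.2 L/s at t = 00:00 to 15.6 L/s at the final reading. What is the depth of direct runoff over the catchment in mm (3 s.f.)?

d ≈ 45.6 mm

Direct runoff: 0.00, 26.05, 106.00, 178.85, 133.60, 99.85, 74.60, 55.65, 0.00 L/s; ΣQ_DR = 674.6 L/s.
V = ΣQ_DR · Δt = 674.6 × 3600 s = 2.429 × 10^6 L.
Over A = 5.32 ha, depth = V / A = 45.6 mm.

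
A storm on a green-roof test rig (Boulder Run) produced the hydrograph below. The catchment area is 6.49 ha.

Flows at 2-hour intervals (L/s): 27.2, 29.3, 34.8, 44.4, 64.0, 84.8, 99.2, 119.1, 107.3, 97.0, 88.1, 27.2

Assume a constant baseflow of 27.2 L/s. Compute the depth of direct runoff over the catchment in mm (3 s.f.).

d ≈ 55.0 mm

Direct runoff: 0.0, 2.1, 7.6, 17.2, 36.8, 57.6, 72.0, 91.9, 80.1, 69.8, 60.9, 0.0 L/s; ΣQ_DR = 496.0 L/s.
V = ΣQ_DR · Δt = 496.0 × 7200 s = 3.571 × 10^6 L.
Over A = 6.49 ha, depth = V / A = 55.0 mm.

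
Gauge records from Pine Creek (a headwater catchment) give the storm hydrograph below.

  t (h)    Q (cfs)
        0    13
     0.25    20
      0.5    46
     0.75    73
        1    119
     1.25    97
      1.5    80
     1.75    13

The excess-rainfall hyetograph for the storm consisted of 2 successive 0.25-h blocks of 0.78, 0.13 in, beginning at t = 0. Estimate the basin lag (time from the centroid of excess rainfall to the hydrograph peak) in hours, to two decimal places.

t_L ≈ 0.84 h

Centroid of excess rainfall: t_c = Σ P_i·t̄_i / ΣP_i = 0.1607 h (block centres at 0.125, 0.375 h).
Hydrograph peak occurs at t = 1 h, so basin lag t_L = 1 − 0.1607 = 0.84 h.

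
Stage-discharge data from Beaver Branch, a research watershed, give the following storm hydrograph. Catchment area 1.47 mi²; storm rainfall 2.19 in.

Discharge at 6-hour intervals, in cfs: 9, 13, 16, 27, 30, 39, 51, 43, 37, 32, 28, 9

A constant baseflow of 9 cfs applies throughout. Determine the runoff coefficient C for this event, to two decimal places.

ΣQ_DR = 226.0 cfs; V = ΣQ_DR·Δt = 4.882 × 10^6 ft³.
Runoff depth d = V / A = 1.429 in.
C = d / P = 1.429 / 2.19 = 0.65.

C ≈ 0.65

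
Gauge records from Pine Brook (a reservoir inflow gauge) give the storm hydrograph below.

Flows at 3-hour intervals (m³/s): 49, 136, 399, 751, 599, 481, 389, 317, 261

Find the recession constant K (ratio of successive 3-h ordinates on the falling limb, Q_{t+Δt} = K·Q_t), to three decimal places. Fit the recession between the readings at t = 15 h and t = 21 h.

Using the recession-limb readings at t = 15 h and t = 21 h: Q falls from 481 to 317 m³/s over 2 intervals.
K = (Q₂/Q₁)^(1/2) = (317/481)^(1/2) = 0.812.

K ≈ 0.812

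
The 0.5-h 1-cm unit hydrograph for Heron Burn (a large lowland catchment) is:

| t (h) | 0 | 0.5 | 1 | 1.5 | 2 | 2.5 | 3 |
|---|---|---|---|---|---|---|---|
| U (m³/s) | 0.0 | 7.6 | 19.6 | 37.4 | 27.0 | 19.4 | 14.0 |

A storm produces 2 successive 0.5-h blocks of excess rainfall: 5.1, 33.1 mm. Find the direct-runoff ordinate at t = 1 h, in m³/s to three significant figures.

Q ≈ 35.2 m³/s

By discrete convolution, Q_j = Σ (P_i / 10 mm) · U_{j−i}.
At t = 1 h (j=2): Q = (5.1/10)·19.6 + (33.1/10)·7.6 = 35.2 m³/s.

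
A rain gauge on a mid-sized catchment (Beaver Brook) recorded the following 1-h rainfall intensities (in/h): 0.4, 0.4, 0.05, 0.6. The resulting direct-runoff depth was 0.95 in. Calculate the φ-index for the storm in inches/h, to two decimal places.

Only the 3 blocks with intensity above φ contribute runoff: 0.4, 0.4, 0.6 in/h.
Σ(I−φ)·Δt = d  ⇒  (0.4+0.4+0.6 − 3φ)·1 = 0.95
φ = (1.400 − 0.95/1) / 3 = 0.15 in/h.

φ ≈ 0.15 in/h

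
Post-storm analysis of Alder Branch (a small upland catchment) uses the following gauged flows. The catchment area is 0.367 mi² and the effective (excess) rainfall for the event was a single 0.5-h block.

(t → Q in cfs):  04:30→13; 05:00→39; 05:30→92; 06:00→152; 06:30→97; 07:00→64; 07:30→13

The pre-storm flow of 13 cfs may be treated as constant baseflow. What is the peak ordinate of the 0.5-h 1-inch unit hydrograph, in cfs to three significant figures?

Direct runoff: 0.0, 26.0, 79.0, 139.0, 84.0, 51.0, 0.0 cfs; ΣQ_DR = 379.0 cfs, peak = 139.0 cfs.
Runoff depth d = ΣQ_DR·Δt / A = 379.0 × 1800 / (0.367 mi²) = 0.8001 in.
The 1-inch UH is the DRH scaled by (1 in)/d, so U_p = 139.0 × 1/0.8001 = 174 cfs.

U_p ≈ 174 cfs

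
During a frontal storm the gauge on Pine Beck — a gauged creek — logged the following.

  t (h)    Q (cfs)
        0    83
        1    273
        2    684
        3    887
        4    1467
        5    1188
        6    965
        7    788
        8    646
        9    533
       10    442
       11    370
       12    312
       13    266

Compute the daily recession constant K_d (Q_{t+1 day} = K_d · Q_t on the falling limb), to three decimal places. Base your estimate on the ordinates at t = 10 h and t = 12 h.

Between t = 10 h and t = 12 h the flow falls from 442 to 312 cfs over 2×1 h = 2 h.
Per-interval ratio K = (312/442)^(1/2) = 0.8402; K_d = K^(24/1) = 0.015.

K_d ≈ 0.015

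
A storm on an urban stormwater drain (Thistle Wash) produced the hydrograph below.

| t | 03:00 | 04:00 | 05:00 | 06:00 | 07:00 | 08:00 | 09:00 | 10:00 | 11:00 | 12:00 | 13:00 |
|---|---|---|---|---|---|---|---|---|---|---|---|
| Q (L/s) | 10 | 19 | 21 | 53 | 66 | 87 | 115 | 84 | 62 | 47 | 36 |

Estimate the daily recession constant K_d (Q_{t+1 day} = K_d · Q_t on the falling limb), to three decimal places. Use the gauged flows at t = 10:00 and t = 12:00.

Between t = 10:00 and t = 12:00 the flow falls from 84 to 47 L/s over 2×1 h = 2 h.
Per-interval ratio K = (47/84)^(1/2) = 0.7480; K_d = K^(24/1) = 0.001.

K_d ≈ 0.001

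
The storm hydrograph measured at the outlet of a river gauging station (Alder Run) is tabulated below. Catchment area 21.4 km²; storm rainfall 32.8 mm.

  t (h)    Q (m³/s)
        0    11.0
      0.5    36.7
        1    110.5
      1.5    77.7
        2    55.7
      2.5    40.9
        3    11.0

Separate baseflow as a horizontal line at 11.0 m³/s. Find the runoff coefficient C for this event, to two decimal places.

C ≈ 0.68

ΣQ_DR = 266.5 m³/s; V = ΣQ_DR·Δt = 4.797 × 10^5 m³.
Runoff depth d = V / A = 22.42 mm.
C = d / P = 22.42 / 32.8 = 0.68.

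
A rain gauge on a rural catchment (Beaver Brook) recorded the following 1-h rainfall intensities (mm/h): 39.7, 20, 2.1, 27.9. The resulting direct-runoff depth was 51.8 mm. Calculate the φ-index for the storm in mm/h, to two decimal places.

φ ≈ 11.93 mm/h

Only the 3 blocks with intensity above φ contribute runoff: 39.7, 20, 27.9 mm/h.
Σ(I−φ)·Δt = d  ⇒  (39.7+20+27.9 − 3φ)·1 = 51.8
φ = (87.60 − 51.8/1) / 3 = 11.93 mm/h.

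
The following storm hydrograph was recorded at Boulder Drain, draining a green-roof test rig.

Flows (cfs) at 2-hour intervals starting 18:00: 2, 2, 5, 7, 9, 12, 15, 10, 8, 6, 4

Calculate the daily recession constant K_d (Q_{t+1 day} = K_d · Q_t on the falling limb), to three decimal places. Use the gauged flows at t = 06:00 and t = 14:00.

Between t = 06:00 and t = 14:00 the flow falls from 15 to 4 cfs over 4×2 h = 8 h.
Per-interval ratio K = (4/15)^(1/4) = 0.7186; K_d = K^(24/2) = 0.019.

K_d ≈ 0.019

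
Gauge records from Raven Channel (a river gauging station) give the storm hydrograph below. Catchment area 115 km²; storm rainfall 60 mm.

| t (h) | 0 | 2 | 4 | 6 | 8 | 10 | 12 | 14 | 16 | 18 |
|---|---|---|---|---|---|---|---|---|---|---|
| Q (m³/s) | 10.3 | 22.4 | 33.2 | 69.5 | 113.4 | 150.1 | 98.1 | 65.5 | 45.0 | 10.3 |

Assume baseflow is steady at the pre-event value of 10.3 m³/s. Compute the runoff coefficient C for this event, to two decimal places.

ΣQ_DR = 514.8 m³/s; V = ΣQ_DR·Δt = 3.707 × 10^6 m³.
Runoff depth d = V / A = 32.23 mm.
C = d / P = 32.23 / 60 = 0.54.

C ≈ 0.54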